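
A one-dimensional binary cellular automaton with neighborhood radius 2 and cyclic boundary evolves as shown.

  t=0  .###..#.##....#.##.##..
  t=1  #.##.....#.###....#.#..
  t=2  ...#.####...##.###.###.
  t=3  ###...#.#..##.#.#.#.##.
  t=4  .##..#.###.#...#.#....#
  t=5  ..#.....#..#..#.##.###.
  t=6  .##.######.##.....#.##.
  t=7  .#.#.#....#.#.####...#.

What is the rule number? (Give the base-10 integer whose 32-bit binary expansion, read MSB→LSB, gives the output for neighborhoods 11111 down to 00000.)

403822175

  #####|.  b31=0 t=6,i=6
  ####.|.  b30=0 t=2,i=7
  ###.#|.  b29=0 t=2,i=17
  ###..|#  b28=1 t=0,i=3
  ##.##|#  b27=1 t=0,i=18
  ##.#.|.  b26=0 t=3,i=13
  ##..#|.  b25=0 t=0,i=4
  ##...|.  b24=0 t=0,i=10
  #.###|.  b23=0 t=1,i=11
  #.##.|.  b22=0 t=0,i=8
  #.#.#|.  b21=0 t=3,i=14
  #.#..|#  b20=1 t=1,i=20
  #..##|.  b19=0 t=3,i=10
  #..#.|.  b18=0 t=0,i=5
  #...#|.  b17=0 t=0,i=22
  #....|#  b16=1 t=0,i=11
  .####|#  b15=1 t=2,i=6
  .###.|#  b14=1 t=0,i=2
  .##.#|.  b13=0 t=0,i=17
  .##..|#  b12=1 t=0,i=9
  .#.##|.  b11=0 t=0,i=7
  .#.#.|#  b10=1 t=1,i=19
  .#..#|#  b9=1 t=1,i=21
  .#...|.  b8=0 t=4,i=12
  ..###|.  b7=0 t=0,i=1
  ..##.|#  b6=1 t=2,i=12
  ..#.#|.  b5=0 t=0,i=6
  ..#..|#  b4=1 t=5,i=2
  ...##|#  b3=1 t=0,i=0
  ...#.|#  b2=1 t=0,i=13
  ....#|#  b1=1 t=0,i=12
  .....|#  b0=1 t=1,i=6
  bits 00011000000100011101011001011111 = 403822175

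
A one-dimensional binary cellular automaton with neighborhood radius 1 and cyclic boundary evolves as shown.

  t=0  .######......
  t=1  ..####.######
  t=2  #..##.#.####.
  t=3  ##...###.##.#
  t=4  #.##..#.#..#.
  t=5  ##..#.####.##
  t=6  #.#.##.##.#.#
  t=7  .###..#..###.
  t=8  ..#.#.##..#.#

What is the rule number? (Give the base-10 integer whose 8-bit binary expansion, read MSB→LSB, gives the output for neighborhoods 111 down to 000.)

181

  [7] ### => #  t=0,i=2
  [6] ##. => .  t=0,i=6
  [5] #.# => #  t=1,i=6
  [4] #.. => #  t=0,i=7
  [3] .## => .  t=0,i=1
  [2] .#. => #  t=2,i=0
  [1] ..# => .  t=0,i=0
  [0] ... => #  t=0,i=8
  bits 10110101 = 181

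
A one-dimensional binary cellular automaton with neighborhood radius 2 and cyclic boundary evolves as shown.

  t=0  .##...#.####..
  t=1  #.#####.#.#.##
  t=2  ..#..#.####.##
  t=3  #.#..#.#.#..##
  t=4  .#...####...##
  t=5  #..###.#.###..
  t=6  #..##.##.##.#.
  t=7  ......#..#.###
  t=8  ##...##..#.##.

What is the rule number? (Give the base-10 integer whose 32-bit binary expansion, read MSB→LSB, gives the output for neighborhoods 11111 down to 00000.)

  ##### -> .   bit 31 = 0  t=1,i=4
  ####. -> #   bit 30 = 1  t=0,i=10
  ###.# -> .   bit 29 = 0  t=1,i=0
  ###.. -> .   bit 28 = 0  t=0,i=11
  ##.## -> .   bit 27 = 0  t=1,i=1
  ##.#. -> #   bit 26 = 1  t=1,i=7
  ##..# -> #   bit 25 = 1  t=2,i=0
  ##... -> #   bit 24 = 1  t=0,i=3
  #.### -> #   bit 23 = 1  t=0,i=8
  #.##. -> #   bit 22 = 1  t=2,i=12
  #.#.# -> #   bit 21 = 1  t=1,i=8
  #.#.. -> .   bit 20 = 0  t=3,i=2
  #..## -> .   bit 19 = 0  t=3,i=11
  #..#. -> .   bit 18 = 0  t=2,i=1
  #...# -> #   bit 17 = 1  t=0,i=4
  #.... -> #   bit 16 = 1  t=7,i=1
  .#### -> .   bit 15 = 0  t=0,i=9
  .###. -> #   bit 14 = 1  t=1,i=13
  .##.# -> .   bit 13 = 0  t=4,i=13
  .##.. -> #   bit 12 = 1  t=0,i=2
  .#.## -> .   bit 11 = 0  t=0,i=7
  .#.#. -> #   bit 10 = 1  t=1,i=9
  .#..# -> .   bit 9 = 0  t=2,i=3
  .#... -> .   bit 8 = 0  t=4,i=2
  ..### -> #   bit 7 = 1  t=3,i=12
  ..##. -> .   bit 6 = 0  t=0,i=1
  ..#.# -> #   bit 5 = 1  t=0,i=6
  ..#.. -> #   bit 4 = 1  t=2,i=2
  ...## -> #   bit 3 = 1  t=0,i=0
  ...#. -> #   bit 2 = 1  t=0,i=5
  ....# -> .   bit 1 = 0  t=7,i=4
  ..... -> .   bit 0 = 0  t=7,i=2
  bits 01000111111000110101010010111100 = 1206080700

1206080700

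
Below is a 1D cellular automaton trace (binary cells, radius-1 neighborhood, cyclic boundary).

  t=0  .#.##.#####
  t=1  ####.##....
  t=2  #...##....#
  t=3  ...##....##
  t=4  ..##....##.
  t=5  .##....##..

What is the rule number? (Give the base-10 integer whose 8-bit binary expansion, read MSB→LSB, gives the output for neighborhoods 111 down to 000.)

46

  nb ###: next=.  (t=0,i=7, bit7=0)
  nb ##.: next=.  (t=0,i=4, bit6=0)
  nb #.#: next=#  (t=0,i=0, bit5=1)
  nb #..: next=.  (t=1,i=7, bit4=0)
  nb .##: next=#  (t=0,i=3, bit3=1)
  nb .#.: next=#  (t=0,i=1, bit2=1)
  nb ..#: next=#  (t=1,i=10, bit1=1)
  nb ...: next=.  (t=1,i=8, bit0=0)
  bits 00101110 = 46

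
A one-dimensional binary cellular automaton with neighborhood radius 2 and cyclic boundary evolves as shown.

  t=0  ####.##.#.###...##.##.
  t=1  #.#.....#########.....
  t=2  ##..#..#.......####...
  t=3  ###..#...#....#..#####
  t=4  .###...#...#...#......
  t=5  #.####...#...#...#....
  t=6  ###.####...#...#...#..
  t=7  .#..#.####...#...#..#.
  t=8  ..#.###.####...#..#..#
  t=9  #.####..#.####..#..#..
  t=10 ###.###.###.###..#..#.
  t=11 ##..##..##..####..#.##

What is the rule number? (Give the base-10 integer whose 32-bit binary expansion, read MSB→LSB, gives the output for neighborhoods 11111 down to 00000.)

  #####|.  b31=0 t=1,i=10
  ####.|#  b30=1 t=0,i=2
  ###.#|.  b29=0 t=0,i=3
  ###..|#  b28=1 t=0,i=12
  ##.##|.  b27=0 t=0,i=4
  ##.#.|.  b26=0 t=0,i=7
  ##..#|#  b25=1 t=2,i=2
  ##...|#  b24=1 t=0,i=13
  #.###|#  b23=1 t=0,i=0
  #.##.|.  b22=0 t=0,i=5
  #.#.#|#  b21=1 t=0,i=8
  #.#..|.  b20=0 t=1,i=2
  #..##|.  b19=0 t=3,i=16
  #..#.|.  b18=0 t=2,i=3
  #...#|#  b17=1 t=0,i=14
  #....|#  b16=1 t=1,i=4
  .####|.  b15=0 t=0,i=1
  .###.|#  b14=1 t=0,i=11
  .##.#|.  b13=0 t=0,i=6
  .##..|#  b12=1 t=2,i=1
  .#.##|#  b11=1 t=0,i=9
  .#.#.|#  b10=1 t=1,i=1
  .#..#|#  b9=1 t=2,i=5
  .#...|.  b8=0 t=1,i=3
  ..###|.  b7=0 t=1,i=8
  ..##.|#  b6=1 t=0,i=16
  ..#.#|#  b5=1 t=1,i=0
  ..#..|.  b4=0 t=2,i=4
  ...##|#  b3=1 t=0,i=15
  ...#.|.  b2=0 t=1,i=21
  ....#|.  b1=0 t=1,i=6
  .....|.  b0=0 t=1,i=5
  bits 01010011101000110101111001101000 = 1403215464

1403215464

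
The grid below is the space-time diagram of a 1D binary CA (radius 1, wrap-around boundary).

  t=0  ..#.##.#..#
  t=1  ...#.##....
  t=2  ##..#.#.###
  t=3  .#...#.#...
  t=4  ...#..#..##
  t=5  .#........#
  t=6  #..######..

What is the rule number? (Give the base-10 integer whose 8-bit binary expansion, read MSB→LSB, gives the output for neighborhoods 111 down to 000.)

  ###|.  b7=0 t=2,i=0
  ##.|#  b6=1 t=0,i=5
  #.#|#  b5=1 t=0,i=3
  #..|.  b4=0 t=0,i=0
  .##|.  b3=0 t=0,i=4
  .#.|.  b2=0 t=0,i=2
  ..#|.  b1=0 t=0,i=1
  ...|#  b0=1 t=1,i=0
  bits 01100001 = 97

97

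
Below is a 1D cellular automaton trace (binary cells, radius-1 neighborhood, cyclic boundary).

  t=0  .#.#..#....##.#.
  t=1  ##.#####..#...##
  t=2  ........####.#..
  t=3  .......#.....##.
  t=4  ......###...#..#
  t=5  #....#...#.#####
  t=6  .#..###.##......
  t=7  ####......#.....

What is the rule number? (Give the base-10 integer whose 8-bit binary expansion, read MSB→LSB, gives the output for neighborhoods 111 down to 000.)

22

  [7] ### => .  t=1,i=0
  [6] ##. => .  t=0,i=12
  [5] #.# => .  t=0,i=2
  [4] #.. => #  t=0,i=4
  [3] .## => .  t=0,i=11
  [2] .#. => #  t=0,i=1
  [1] ..# => #  t=0,i=0
  [0] ... => .  t=0,i=8
  bits 00010110 = 22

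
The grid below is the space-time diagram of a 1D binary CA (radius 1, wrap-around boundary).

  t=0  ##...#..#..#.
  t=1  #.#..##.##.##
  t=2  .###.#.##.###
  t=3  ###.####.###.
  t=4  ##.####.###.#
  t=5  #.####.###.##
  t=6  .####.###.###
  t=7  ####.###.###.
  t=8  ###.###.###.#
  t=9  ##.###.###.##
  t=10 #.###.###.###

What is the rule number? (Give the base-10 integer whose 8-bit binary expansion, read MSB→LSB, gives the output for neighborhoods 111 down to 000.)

188

  ###|#  b7=1 t=1,i=12
  ##.|.  b6=0 t=0,i=1
  #.#|#  b5=1 t=0,i=12
  #..|#  b4=1 t=0,i=2
  .##|#  b3=1 t=0,i=0
  .#.|#  b2=1 t=0,i=5
  ..#|.  b1=0 t=0,i=4
  ...|.  b0=0 t=0,i=3
  bits 10111100 = 188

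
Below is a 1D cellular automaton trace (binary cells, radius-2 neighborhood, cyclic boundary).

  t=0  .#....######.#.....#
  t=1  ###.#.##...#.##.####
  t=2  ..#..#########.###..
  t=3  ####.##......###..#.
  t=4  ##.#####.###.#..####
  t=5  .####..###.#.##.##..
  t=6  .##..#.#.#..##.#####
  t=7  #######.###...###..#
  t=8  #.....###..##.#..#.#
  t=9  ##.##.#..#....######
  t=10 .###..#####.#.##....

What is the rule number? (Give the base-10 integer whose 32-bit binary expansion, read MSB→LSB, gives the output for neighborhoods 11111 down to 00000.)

  ##### -> .   bit 31 = 0  t=0,i=8
  ####. -> .   bit 30 = 0  t=0,i=10
  ###.# -> #   bit 29 = 1  t=0,i=11
  ###.. -> .   bit 28 = 0  t=2,i=17
  ##.## -> #   bit 27 = 1  t=1,i=15
  ##.#. -> .   bit 26 = 0  t=0,i=12
  ##..# -> #   bit 25 = 1  t=3,i=16
  ##... -> #   bit 24 = 1  t=1,i=8
  #.### -> #   bit 23 = 1  t=1,i=16
  #.##. -> #   bit 22 = 1  t=1,i=6
  #.#.# -> .   bit 21 = 0  t=1,i=4
  #.#.. -> #   bit 20 = 1  t=0,i=1
  #..## -> .   bit 19 = 0  t=2,i=4
  #..#. -> #   bit 18 = 1  t=3,i=17
  #...# -> #   bit 17 = 1  t=1,i=9
  #.... -> .   bit 16 = 0  t=0,i=3
  .#### -> #   bit 15 = 1  t=0,i=7
  .###. -> .   bit 14 = 0  t=2,i=16
  .##.# -> .   bit 13 = 0  t=1,i=14
  .##.. -> #   bit 12 = 1  t=1,i=7
  .#.## -> #   bit 11 = 1  t=1,i=5
  .#.#. -> #   bit 10 = 1  t=0,i=0
  .#..# -> #   bit 9 = 1  t=2,i=3
  .#... -> #   bit 8 = 1  t=0,i=2
  ..### -> #   bit 7 = 1  t=0,i=6
  ..##. -> .   bit 6 = 0  t=6,i=12
  ..#.# -> #   bit 5 = 1  t=0,i=19
  ..#.. -> #   bit 4 = 1  t=2,i=2
  ...## -> .   bit 3 = 0  t=0,i=5
  ...#. -> #   bit 2 = 1  t=0,i=18
  ....# -> #   bit 1 = 1  t=0,i=4
  ..... -> #   bit 0 = 1  t=0,i=16
  bits 00101011110101101001111110110111 = 735485879

735485879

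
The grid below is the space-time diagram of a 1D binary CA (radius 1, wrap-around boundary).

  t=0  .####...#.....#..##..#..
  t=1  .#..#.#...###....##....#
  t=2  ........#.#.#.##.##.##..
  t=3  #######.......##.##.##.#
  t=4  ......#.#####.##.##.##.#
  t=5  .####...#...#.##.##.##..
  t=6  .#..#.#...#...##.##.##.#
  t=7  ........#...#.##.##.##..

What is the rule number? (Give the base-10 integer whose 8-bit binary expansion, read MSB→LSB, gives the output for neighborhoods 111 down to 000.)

73

  ###|.  b7=0 t=0,i=2
  ##.|#  b6=1 t=0,i=4
  #.#|.  b5=0 t=1,i=0
  #..|.  b4=0 t=0,i=5
  .##|#  b3=1 t=0,i=1
  .#.|.  b2=0 t=0,i=8
  ..#|.  b1=0 t=0,i=0
  ...|#  b0=1 t=0,i=6
  bits 01001001 = 73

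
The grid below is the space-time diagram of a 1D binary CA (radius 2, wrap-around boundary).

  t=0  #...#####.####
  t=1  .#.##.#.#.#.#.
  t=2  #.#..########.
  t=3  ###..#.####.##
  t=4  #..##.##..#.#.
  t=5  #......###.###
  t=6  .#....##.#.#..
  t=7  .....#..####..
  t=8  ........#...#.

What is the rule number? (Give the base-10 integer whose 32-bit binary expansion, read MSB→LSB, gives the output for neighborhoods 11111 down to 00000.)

  ##### -> #   bit 31 = 1  t=0,i=6
  ####. -> .   bit 30 = 0  t=0,i=7
  ###.# -> #   bit 29 = 1  t=0,i=8
  ###.. -> .   bit 28 = 0  t=0,i=0
  ##.## -> .   bit 27 = 0  t=0,i=9
  ##.#. -> #   bit 26 = 1  t=1,i=5
  ##..# -> #   bit 25 = 1  t=3,i=3
  ##... -> #   bit 24 = 1  t=0,i=1
  #.### -> #   bit 23 = 1  t=0,i=10
  #.##. -> .   bit 22 = 0  t=1,i=3
  #.#.# -> #   bit 21 = 1  t=1,i=6
  #.#.. -> #   bit 20 = 1  t=1,i=12
  #..## -> .   bit 19 = 0  t=2,i=4
  #..#. -> #   bit 18 = 1  t=1,i=0
  #...# -> .   bit 17 = 0  t=0,i=2
  #.... -> .   bit 16 = 0  t=5,i=2
  .#### -> .   bit 15 = 0  t=0,i=5
  .###. -> .   bit 14 = 0  t=5,i=8
  .##.# -> .   bit 13 = 0  t=1,i=4
  .##.. -> #   bit 12 = 1  t=4,i=7
  .#.## -> #   bit 11 = 1  t=1,i=2
  .#.#. -> #   bit 10 = 1  t=1,i=7
  .#..# -> .   bit 9 = 0  t=1,i=13
  .#... -> .   bit 8 = 0  t=6,i=2
  ..### -> #   bit 7 = 1  t=0,i=4
  ..##. -> .   bit 6 = 0  t=4,i=3
  ..#.# -> .   bit 5 = 0  t=1,i=1
  ..#.. -> .   bit 4 = 0  t=6,i=1
  ...## -> #   bit 3 = 1  t=0,i=3
  ...#. -> .   bit 2 = 0  t=6,i=0
  ....# -> .   bit 1 = 0  t=5,i=5
  ..... -> .   bit 0 = 0  t=5,i=3
  bits 10100111101101000001110010001000 = 2813598856

2813598856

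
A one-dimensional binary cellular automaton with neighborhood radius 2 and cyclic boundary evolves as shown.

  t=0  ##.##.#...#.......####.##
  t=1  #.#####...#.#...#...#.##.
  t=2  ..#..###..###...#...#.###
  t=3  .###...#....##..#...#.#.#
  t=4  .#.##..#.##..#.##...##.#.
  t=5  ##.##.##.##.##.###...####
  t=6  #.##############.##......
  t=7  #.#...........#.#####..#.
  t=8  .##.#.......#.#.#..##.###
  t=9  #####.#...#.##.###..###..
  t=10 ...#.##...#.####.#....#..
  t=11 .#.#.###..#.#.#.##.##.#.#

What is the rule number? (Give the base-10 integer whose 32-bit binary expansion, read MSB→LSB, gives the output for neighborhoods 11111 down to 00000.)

  #####|.  b31=0 t=1,i=4
  ####.|#  b30=1 t=0,i=0
  ###.#|.  b29=0 t=0,i=1
  ###..|#  b28=1 t=1,i=6
  ##.##|#  b27=1 t=0,i=2
  ##.#.|#  b26=1 t=0,i=5
  ##..#|.  b25=0 t=2,i=0
  ##...|#  b24=1 t=1,i=7
  #.###|#  b23=1 t=0,i=23
  #.##.|#  b22=1 t=0,i=3
  #.#.#|.  b21=0 t=1,i=0
  #.#..|#  b20=1 t=0,i=6
  #..##|.  b19=0 t=2,i=4
  #..#.|#  b18=1 t=2,i=1
  #...#|.  b17=0 t=0,i=8
  #....|#  b16=1 t=0,i=12
  .####|.  b15=0 t=0,i=19
  .###.|.  b14=0 t=2,i=6
  .##.#|#  b13=1 t=0,i=4
  .##..|#  b12=1 t=3,i=13
  .#.##|.  b11=0 t=1,i=1
  .#.#.|#  b10=1 t=1,i=11
  .#..#|#  b9=1 t=2,i=3
  .#...|.  b8=0 t=0,i=7
  ..###|.  b7=0 t=0,i=18
  ..##.|.  b6=0 t=3,i=12
  ..#.#|#  b5=1 t=1,i=10
  ..#..|#  b4=1 t=0,i=10
  ...##|.  b3=0 t=0,i=17
  ...#.|.  b2=0 t=0,i=9
  ....#|#  b1=1 t=0,i=16
  .....|.  b0=0 t=0,i=13
  bits 01011101110101010011011000110010 = 1574254130

1574254130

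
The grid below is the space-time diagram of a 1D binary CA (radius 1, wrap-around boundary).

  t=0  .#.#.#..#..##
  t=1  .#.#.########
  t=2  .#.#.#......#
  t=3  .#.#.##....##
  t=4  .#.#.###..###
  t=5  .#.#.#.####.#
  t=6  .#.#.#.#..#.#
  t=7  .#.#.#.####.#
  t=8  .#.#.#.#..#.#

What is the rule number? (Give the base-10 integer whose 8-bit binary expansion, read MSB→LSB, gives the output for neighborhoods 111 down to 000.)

  nb ###: next=.  (t=1,i=6, bit7=0)
  nb ##.: next=#  (t=0,i=12, bit6=1)
  nb #.#: next=.  (t=0,i=0, bit5=0)
  nb #..: next=#  (t=0,i=6, bit4=1)
  nb .##: next=#  (t=0,i=11, bit3=1)
  nb .#.: next=#  (t=0,i=1, bit2=1)
  nb ..#: next=#  (t=0,i=7, bit1=1)
  nb ...: next=.  (t=2,i=7, bit0=0)
  bits 01011110 = 94

94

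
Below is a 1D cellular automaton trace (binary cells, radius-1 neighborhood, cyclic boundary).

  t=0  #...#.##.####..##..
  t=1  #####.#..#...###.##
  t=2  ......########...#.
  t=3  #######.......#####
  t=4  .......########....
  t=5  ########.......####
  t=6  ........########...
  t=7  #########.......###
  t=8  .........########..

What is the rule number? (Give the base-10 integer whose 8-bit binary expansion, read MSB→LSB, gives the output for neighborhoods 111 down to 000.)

  nb ###: next=.  (t=0,i=10, bit7=0)
  nb ##.: next=.  (t=0,i=7, bit6=0)
  nb #.#: next=.  (t=0,i=5, bit5=0)
  nb #..: next=#  (t=0,i=1, bit4=1)
  nb .##: next=#  (t=0,i=6, bit3=1)
  nb .#.: next=#  (t=0,i=0, bit2=1)
  nb ..#: next=#  (t=0,i=3, bit1=1)
  nb ...: next=#  (t=0,i=2, bit0=1)
  bits 00011111 = 31

31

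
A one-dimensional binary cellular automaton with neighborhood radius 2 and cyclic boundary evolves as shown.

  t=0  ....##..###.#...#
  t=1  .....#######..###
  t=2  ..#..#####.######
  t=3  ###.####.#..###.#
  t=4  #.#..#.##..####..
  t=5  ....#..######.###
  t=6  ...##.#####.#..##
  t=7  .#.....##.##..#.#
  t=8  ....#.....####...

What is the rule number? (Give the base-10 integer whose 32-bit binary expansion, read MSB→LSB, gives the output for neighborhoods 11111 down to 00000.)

  #####|#  b31=1 t=1,i=7
  ####.|.  b30=0 t=1,i=10
  ###.#|#  b29=1 t=0,i=10
  ###..|#  b28=1 t=1,i=11
  ##.##|.  b27=0 t=2,i=10
  ##.#.|#  b26=1 t=0,i=11
  ##..#|#  b25=1 t=0,i=6
  ##...|.  b24=0 t=1,i=0
  #.###|.  b23=0 t=2,i=11
  #.##.|#  b22=1 t=4,i=7
  #.#.#|.  b21=0 t=7,i=16
  #.#..|.  b20=0 t=0,i=12
  #..##|#  b19=1 t=0,i=7
  #..#.|#  b18=1 t=2,i=1
  #...#|#  b17=1 t=0,i=14
  #....|.  b16=0 t=0,i=1
  .####|#  b15=1 t=1,i=6
  .###.|#  b14=1 t=0,i=9
  .##.#|.  b13=0 t=6,i=4
  .##..|#  b12=1 t=0,i=5
  .#.##|.  b11=0 t=4,i=6
  .#.#.|.  b10=0 t=4,i=1
  .#..#|.  b9=0 t=2,i=3
  .#...|.  b8=0 t=0,i=0
  ..###|#  b7=1 t=0,i=8
  ..##.|.  b6=0 t=0,i=4
  ..#.#|.  b5=0 t=4,i=0
  ..#..|#  b4=1 t=0,i=16
  ...##|.  b3=0 t=0,i=3
  ...#.|#  b2=1 t=0,i=15
  ....#|.  b1=0 t=0,i=2
  .....|#  b0=1 t=1,i=2
  bits 10110110010011101101000010010101 = 3058618517

3058618517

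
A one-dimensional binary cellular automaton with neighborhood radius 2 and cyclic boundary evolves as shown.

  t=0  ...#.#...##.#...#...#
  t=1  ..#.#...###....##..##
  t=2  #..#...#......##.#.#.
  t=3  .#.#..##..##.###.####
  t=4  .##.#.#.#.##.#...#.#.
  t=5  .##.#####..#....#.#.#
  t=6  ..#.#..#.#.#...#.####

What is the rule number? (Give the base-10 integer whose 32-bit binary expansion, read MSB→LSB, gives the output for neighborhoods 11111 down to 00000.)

1117791837

  [31] ##### => .  t=5,i=6
  [30] ####. => #  t=3,i=19
  [29] ###.# => .  t=3,i=15
  [28] ###.. => .  t=1,i=10
  [27] ##.## => .  t=3,i=12
  [26] ##.#. => .  t=0,i=11
  [25] ##..# => #  t=1,i=0
  [24] ##... => .  t=1,i=11
  [23] #.### => #  t=3,i=13
  [22] #.##. => .  t=4,i=10
  [21] #.#.# => #  t=2,i=17
  [20] #.#.. => .  t=0,i=5
  [19] #..## => .  t=1,i=18
  [18] #..#. => .  t=1,i=1
  [17] #...# => .  t=0,i=1
  [16] #.... => .  t=1,i=12
  [15] .#### => .  t=3,i=18
  [14] .###. => .  t=1,i=9
  [13] .##.# => #  t=0,i=10
  [12] .##.. => .  t=1,i=16
  [11] .#.## => .  t=4,i=9
  [10] .#.#. => #  t=0,i=4
  [9] .#..# => #  t=2,i=1
  [8] .#... => .  t=0,i=0
  [7] ..### => .  t=1,i=8
  [6] ..##. => #  t=0,i=9
  [5] ..#.# => .  t=0,i=3
  [4] ..#.. => #  t=0,i=16
  [3] ...## => #  t=0,i=8
  [2] ...#. => #  t=0,i=2
  [1] ....# => .  t=1,i=13
  [0] ..... => #  t=2,i=10
  bits 01000010101000000010011001011101 = 1117791837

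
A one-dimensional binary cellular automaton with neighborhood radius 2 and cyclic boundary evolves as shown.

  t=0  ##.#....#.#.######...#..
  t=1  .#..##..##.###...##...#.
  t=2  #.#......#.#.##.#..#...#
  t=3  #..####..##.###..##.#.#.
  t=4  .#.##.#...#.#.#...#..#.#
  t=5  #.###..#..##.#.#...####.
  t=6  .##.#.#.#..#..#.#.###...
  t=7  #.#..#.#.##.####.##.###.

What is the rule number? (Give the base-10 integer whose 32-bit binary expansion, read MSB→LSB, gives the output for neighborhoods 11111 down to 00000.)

  #####|.  b31=0 t=0,i=14
  ####.|.  b30=0 t=0,i=16
  ###.#|.  b29=0 t=5,i=22
  ###..|#  b28=1 t=0,i=17
  ##.##|.  b27=0 t=1,i=10
  ##.#.|.  b26=0 t=0,i=2
  ##..#|.  b25=0 t=1,i=6
  ##...|#  b24=1 t=0,i=18
  #.###|#  b23=1 t=0,i=12
  #.##.|#  b22=1 t=2,i=13
  #.#.#|.  b21=0 t=0,i=10
  #.#..|.  b20=0 t=0,i=3
  #..##|.  b19=0 t=0,i=23
  #..#.|#  b18=1 t=1,i=0
  #...#|.  b17=0 t=0,i=19
  #....|#  b16=1 t=0,i=5
  .####|#  b15=1 t=0,i=13
  .###.|.  b14=0 t=1,i=12
  .##.#|#  b13=1 t=0,i=1
  .##..|.  b12=0 t=1,i=5
  .#.##|#  b11=1 t=0,i=11
  .#.#.|#  b10=1 t=0,i=9
  .#..#|#  b9=1 t=0,i=22
  .#...|#  b8=1 t=0,i=4
  ..###|#  b7=1 t=3,i=3
  ..##.|.  b6=0 t=0,i=0
  ..#.#|#  b5=1 t=0,i=8
  ..#..|.  b4=0 t=0,i=21
  ...##|#  b3=1 t=1,i=16
  ...#.|.  b2=0 t=0,i=7
  ....#|.  b1=0 t=0,i=6
  .....|#  b0=1 t=2,i=5
  bits 00010001110001011010111110101001 = 298168233

298168233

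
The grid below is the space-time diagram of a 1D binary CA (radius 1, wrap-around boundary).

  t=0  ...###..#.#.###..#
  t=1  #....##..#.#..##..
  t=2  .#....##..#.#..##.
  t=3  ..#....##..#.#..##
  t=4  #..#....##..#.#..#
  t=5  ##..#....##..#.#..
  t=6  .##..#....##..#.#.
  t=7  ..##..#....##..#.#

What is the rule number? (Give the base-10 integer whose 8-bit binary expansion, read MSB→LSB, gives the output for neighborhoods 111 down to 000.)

112

  [7] ### => .  t=0,i=4
  [6] ##. => #  t=0,i=5
  [5] #.# => #  t=0,i=9
  [4] #.. => #  t=0,i=0
  [3] .## => .  t=0,i=3
  [2] .#. => .  t=0,i=8
  [1] ..# => .  t=0,i=2
  [0] ... => .  t=0,i=1
  bits 01110000 = 112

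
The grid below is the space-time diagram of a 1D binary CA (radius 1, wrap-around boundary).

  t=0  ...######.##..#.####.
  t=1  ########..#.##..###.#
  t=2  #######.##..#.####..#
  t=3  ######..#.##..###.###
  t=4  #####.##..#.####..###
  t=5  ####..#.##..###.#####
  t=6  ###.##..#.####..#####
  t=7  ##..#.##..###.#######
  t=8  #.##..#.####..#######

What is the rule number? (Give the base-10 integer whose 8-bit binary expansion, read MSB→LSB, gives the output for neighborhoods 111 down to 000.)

  ### -> #   bit 7 = 1  t=0,i=4
  ##. -> .   bit 6 = 0  t=0,i=8
  #.# -> .   bit 5 = 0  t=0,i=9
  #.. -> #   bit 4 = 1  t=0,i=12
  .## -> #   bit 3 = 1  t=0,i=3
  .#. -> .   bit 2 = 0  t=0,i=14
  ..# -> #   bit 1 = 1  t=0,i=2
  ... -> #   bit 0 = 1  t=0,i=0
  bits 10011011 = 155

155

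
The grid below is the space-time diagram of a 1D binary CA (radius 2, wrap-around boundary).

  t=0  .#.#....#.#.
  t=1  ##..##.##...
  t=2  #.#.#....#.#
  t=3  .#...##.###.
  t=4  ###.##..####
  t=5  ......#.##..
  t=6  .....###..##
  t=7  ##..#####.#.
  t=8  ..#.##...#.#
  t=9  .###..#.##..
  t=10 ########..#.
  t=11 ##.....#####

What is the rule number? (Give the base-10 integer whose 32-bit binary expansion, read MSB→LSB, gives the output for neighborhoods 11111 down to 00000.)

394643964

  #####|.  b31=0 t=4,i=0
  ####.|.  b30=0 t=4,i=1
  ###.#|.  b29=0 t=4,i=2
  ###..|#  b28=1 t=3,i=10
  ##.##|.  b27=0 t=1,i=6
  ##.#.|#  b26=1 t=2,i=1
  ##..#|#  b25=1 t=1,i=2
  ##...|#  b24=1 t=1,i=9
  #.###|#  b23=1 t=3,i=8
  #.##.|.  b22=0 t=1,i=7
  #.#.#|.  b21=0 t=2,i=2
  #.#..|.  b20=0 t=0,i=3
  #..##|.  b19=0 t=1,i=3
  #..#.|#  b18=1 t=0,i=0
  #...#|.  b17=0 t=1,i=10
  #....|#  b16=1 t=0,i=5
  .####|#  b15=1 t=4,i=9
  .###.|#  b14=1 t=3,i=9
  .##.#|.  b13=0 t=1,i=5
  .##..|.  b12=0 t=1,i=1
  .#.##|#  b11=1 t=2,i=10
  .#.#.|.  b10=0 t=0,i=2
  .#..#|.  b9=0 t=0,i=11
  .#...|#  b8=1 t=0,i=4
  ..###|#  b7=1 t=4,i=8
  ..##.|#  b6=1 t=1,i=0
  ..#.#|#  b5=1 t=0,i=1
  ..#..|#  b4=1 t=3,i=1
  ...##|#  b3=1 t=1,i=11
  ...#.|#  b2=1 t=0,i=7
  ....#|.  b1=0 t=0,i=6
  .....|.  b0=0 t=5,i=0
  bits 00010111100001011100100111111100 = 394643964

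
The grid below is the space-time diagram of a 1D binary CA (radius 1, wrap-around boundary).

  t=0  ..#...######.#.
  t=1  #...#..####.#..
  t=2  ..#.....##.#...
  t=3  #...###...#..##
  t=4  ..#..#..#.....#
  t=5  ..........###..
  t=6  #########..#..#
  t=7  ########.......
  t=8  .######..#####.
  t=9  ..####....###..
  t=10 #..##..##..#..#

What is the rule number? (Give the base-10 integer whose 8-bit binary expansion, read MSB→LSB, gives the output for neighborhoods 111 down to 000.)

  ### -> #   bit 7 = 1  t=0,i=7
  ##. -> .   bit 6 = 0  t=0,i=11
  #.# -> #   bit 5 = 1  t=0,i=12
  #.. -> .   bit 4 = 0  t=0,i=3
  .## -> .   bit 3 = 0  t=0,i=6
  .#. -> .   bit 2 = 0  t=0,i=2
  ..# -> .   bit 1 = 0  t=0,i=1
  ... -> #   bit 0 = 1  t=0,i=0
  bits 10100001 = 161

161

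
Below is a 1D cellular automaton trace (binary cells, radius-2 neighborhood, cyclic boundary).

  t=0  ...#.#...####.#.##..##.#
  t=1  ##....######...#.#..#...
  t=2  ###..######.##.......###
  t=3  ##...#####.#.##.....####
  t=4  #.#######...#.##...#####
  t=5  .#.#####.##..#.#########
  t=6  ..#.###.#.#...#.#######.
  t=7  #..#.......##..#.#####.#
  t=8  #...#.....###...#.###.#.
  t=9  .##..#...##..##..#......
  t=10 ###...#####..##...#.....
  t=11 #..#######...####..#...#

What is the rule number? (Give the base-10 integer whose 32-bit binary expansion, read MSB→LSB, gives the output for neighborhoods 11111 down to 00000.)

3372390856

  nb #####: next=#  (t=1,i=8, bit31=1)
  nb ####.: next=#  (t=0,i=11, bit30=1)
  nb ###.#: next=.  (t=0,i=12, bit29=0)
  nb ###..: next=.  (t=1,i=11, bit28=0)
  nb ##.##: next=#  (t=2,i=11, bit27=1)
  nb ##.#.: next=.  (t=0,i=13, bit26=0)
  nb ##..#: next=.  (t=0,i=18, bit25=0)
  nb ##...: next=#  (t=1,i=2, bit24=1)
  nb #.###: next=.  (t=4,i=2, bit23=0)
  nb #.##.: next=.  (t=0,i=16, bit22=0)
  nb #.#.#: next=.  (t=0,i=14, bit21=0)
  nb #.#..: next=.  (t=0,i=5, bit20=0)
  nb #..##: next=.  (t=0,i=19, bit19=0)
  nb #..#.: next=.  (t=1,i=19, bit18=0)
  nb #...#: next=#  (t=0,i=1, bit17=1)
  nb #....: next=.  (t=1,i=3, bit16=0)
  nb .####: next=#  (t=0,i=10, bit15=1)
  nb .###.: next=.  (t=6,i=5, bit14=0)
  nb .##.#: next=.  (t=0,i=21, bit13=0)
  nb .##..: next=#  (t=0,i=17, bit12=1)
  nb .#.##: next=#  (t=0,i=15, bit11=1)
  nb .#.#.: next=.  (t=0,i=4, bit10=0)
  nb .#..#: next=.  (t=1,i=18, bit9=0)
  nb .#...: next=#  (t=0,i=0, bit8=1)
  nb ..###: next=#  (t=0,i=9, bit7=1)
  nb ..##.: next=#  (t=0,i=20, bit6=1)
  nb ..#.#: next=.  (t=0,i=3, bit5=0)
  nb ..#..: next=.  (t=1,i=20, bit4=0)
  nb ...##: next=#  (t=0,i=8, bit3=1)
  nb ...#.: next=.  (t=0,i=2, bit2=0)
  nb ....#: next=.  (t=1,i=4, bit1=0)
  nb .....: next=.  (t=2,i=16, bit0=0)
  bits 11001001000000101001100111001000 = 3372390856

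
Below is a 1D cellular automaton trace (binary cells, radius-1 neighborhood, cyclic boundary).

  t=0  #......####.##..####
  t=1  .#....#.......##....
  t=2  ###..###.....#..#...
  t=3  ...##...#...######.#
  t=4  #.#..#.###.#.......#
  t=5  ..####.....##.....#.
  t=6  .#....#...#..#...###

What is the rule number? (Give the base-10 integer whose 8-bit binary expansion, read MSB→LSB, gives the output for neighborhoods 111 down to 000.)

  ###|.  b7=0 t=0,i=8
  ##.|.  b6=0 t=0,i=0
  #.#|.  b5=0 t=0,i=11
  #..|#  b4=1 t=0,i=1
  .##|.  b3=0 t=0,i=7
  .#.|#  b2=1 t=1,i=1
  ..#|#  b1=1 t=0,i=6
  ...|.  b0=0 t=0,i=2
  bits 00010110 = 22

22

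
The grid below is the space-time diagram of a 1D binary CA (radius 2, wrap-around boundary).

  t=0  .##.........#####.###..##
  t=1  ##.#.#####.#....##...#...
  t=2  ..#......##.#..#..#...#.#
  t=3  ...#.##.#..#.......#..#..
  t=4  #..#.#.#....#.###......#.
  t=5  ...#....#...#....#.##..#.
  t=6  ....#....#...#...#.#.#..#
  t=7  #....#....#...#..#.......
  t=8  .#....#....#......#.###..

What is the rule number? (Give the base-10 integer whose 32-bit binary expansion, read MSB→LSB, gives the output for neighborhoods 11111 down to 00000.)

  [31] ##### => .  t=0,i=14
  [30] ####. => .  t=0,i=15
  [29] ###.# => #  t=0,i=16
  [28] ###.. => .  t=0,i=20
  [27] ##.## => #  t=0,i=0
  [26] ##.#. => #  t=1,i=2
  [25] ##..# => #  t=0,i=21
  [24] ##... => #  t=0,i=3
  [23] #.### => .  t=0,i=18
  [22] #.##. => #  t=0,i=1
  [21] #.#.# => .  t=1,i=3
  [20] #.#.. => .  t=1,i=11
  [19] #..## => .  t=0,i=22
  [18] #..#. => .  t=2,i=1
  [17] #...# => .  t=1,i=19
  [16] #.... => .  t=0,i=4
  [15] .#### => .  t=0,i=13
  [14] .###. => .  t=0,i=19
  [13] .##.# => .  t=0,i=24
  [12] .##.. => .  t=0,i=2
  [11] .#.## => .  t=1,i=4
  [10] .#.#. => .  t=2,i=23
  [9] .#..# => .  t=2,i=0
  [8] .#... => #  t=1,i=12
  [7] ..### => .  t=0,i=12
  [6] ..##. => .  t=0,i=23
  [5] ..#.# => #  t=2,i=22
  [4] ..#.. => .  t=1,i=21
  [3] ...## => #  t=0,i=11
  [2] ...#. => .  t=1,i=20
  [1] ....# => .  t=0,i=10
  [0] ..... => #  t=0,i=5
  bits 00101111010000000000000100101001 = 792723753

792723753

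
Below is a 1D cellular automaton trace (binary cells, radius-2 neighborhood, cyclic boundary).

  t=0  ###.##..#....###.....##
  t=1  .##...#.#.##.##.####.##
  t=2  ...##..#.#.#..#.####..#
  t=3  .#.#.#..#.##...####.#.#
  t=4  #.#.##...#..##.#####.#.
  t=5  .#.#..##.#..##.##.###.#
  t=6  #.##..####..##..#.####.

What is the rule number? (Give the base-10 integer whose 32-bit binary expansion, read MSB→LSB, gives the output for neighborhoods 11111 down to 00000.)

  ##### -> .   bit 31 = 0  t=0,i=0
  ####. -> #   bit 30 = 1  t=0,i=1
  ###.# -> #   bit 29 = 1  t=0,i=2
  ###.. -> .   bit 28 = 0  t=0,i=15
  ##.## -> .   bit 27 = 0  t=0,i=3
  ##.#. -> #   bit 26 = 1  t=3,i=19
  ##..# -> #   bit 25 = 1  t=0,i=6
  ##... -> #   bit 24 = 1  t=0,i=16
  #.### -> #   bit 23 = 1  t=1,i=16
  #.##. -> .   bit 22 = 0  t=0,i=4
  #.#.# -> .   bit 21 = 0  t=1,i=8
  #.#.. -> #   bit 20 = 1  t=2,i=11
  #..## -> .   bit 19 = 0  t=4,i=11
  #..#. -> .   bit 18 = 0  t=0,i=7
  #...# -> #   bit 17 = 1  t=1,i=4
  #.... -> #   bit 16 = 1  t=0,i=10
  .#### -> #   bit 15 = 1  t=0,i=22
  .###. -> #   bit 14 = 1  t=0,i=14
  .##.# -> #   bit 13 = 1  t=1,i=11
  .##.. -> .   bit 12 = 0  t=0,i=5
  .#.## -> #   bit 11 = 1  t=1,i=9
  .#.#. -> #   bit 10 = 1  t=1,i=7
  .#..# -> .   bit 9 = 0  t=2,i=12
  .#... -> .   bit 8 = 0  t=0,i=9
  ..### -> #   bit 7 = 1  t=0,i=13
  ..##. -> #   bit 6 = 1  t=2,i=3
  ..#.# -> .   bit 5 = 0  t=1,i=6
  ..#.. -> #   bit 4 = 1  t=0,i=8
  ...## -> .   bit 3 = 0  t=0,i=12
  ...#. -> .   bit 2 = 0  t=1,i=5
  ....# -> #   bit 1 = 1  t=0,i=11
  ..... -> #   bit 0 = 1  t=0,i=18
  bits 01100111100100111110110011010011 = 1737747667

1737747667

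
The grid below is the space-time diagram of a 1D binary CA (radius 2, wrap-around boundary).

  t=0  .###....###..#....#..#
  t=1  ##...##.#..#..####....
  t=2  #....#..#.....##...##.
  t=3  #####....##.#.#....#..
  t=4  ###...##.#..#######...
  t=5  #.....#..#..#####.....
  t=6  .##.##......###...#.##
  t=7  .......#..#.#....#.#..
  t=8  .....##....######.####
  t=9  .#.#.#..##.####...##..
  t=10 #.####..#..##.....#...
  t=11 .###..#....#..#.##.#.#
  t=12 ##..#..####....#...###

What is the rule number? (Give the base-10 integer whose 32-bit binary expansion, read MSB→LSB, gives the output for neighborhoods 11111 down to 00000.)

2192674246

  nb #####: next=#  (t=3,i=2, bit31=1)
  nb ####.: next=.  (t=1,i=16, bit30=0)
  nb ###.#: next=.  (t=8,i=16, bit29=0)
  nb ###..: next=.  (t=0,i=3, bit28=0)
  nb ##.##: next=.  (t=6,i=0, bit27=0)
  nb ##.#.: next=.  (t=1,i=7, bit26=0)
  nb ##..#: next=#  (t=0,i=11, bit25=1)
  nb ##...: next=.  (t=0,i=4, bit24=0)
  nb #.###: next=#  (t=0,i=1, bit23=1)
  nb #.##.: next=.  (t=6,i=1, bit22=0)
  nb #.#.#: next=#  (t=3,i=12, bit21=1)
  nb #.#..: next=#  (t=1,i=8, bit20=1)
  nb #..##: next=.  (t=1,i=13, bit19=0)
  nb #..#.: next=.  (t=0,i=12, bit18=0)
  nb #...#: next=.  (t=1,i=3, bit17=0)
  nb #....: next=#  (t=0,i=5, bit16=1)
  nb .####: next=#  (t=1,i=15, bit15=1)
  nb .###.: next=.  (t=0,i=2, bit14=0)
  nb .##.#: next=.  (t=1,i=6, bit13=0)
  nb .##..: next=.  (t=1,i=1, bit12=0)
  nb .#.##: next=#  (t=0,i=0, bit11=1)
  nb .#.#.: next=#  (t=3,i=13, bit10=1)
  nb .#..#: next=.  (t=0,i=19, bit9=0)
  nb .#...: next=#  (t=0,i=14, bit8=1)
  nb ..###: next=#  (t=0,i=8, bit7=1)
  nb ..##.: next=#  (t=1,i=0, bit6=1)
  nb ..#.#: next=.  (t=0,i=21, bit5=0)
  nb ..#..: next=.  (t=0,i=13, bit4=0)
  nb ...##: next=.  (t=0,i=7, bit3=0)
  nb ...#.: next=#  (t=0,i=17, bit2=1)
  nb ....#: next=#  (t=0,i=6, bit1=1)
  nb .....: next=.  (t=2,i=11, bit0=0)
  bits 10000010101100011000110111000110 = 2192674246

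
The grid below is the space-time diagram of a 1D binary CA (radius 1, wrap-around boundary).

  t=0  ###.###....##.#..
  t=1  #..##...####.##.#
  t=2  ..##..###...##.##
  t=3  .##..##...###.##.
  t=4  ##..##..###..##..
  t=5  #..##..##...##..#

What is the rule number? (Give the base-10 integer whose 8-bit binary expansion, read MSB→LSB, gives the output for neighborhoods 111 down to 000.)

  ### -> .   bit 7 = 0  t=0,i=1
  ##. -> .   bit 6 = 0  t=0,i=2
  #.# -> #   bit 5 = 1  t=0,i=3
  #.. -> .   bit 4 = 0  t=0,i=7
  .## -> #   bit 3 = 1  t=0,i=0
  .#. -> #   bit 2 = 1  t=0,i=14
  ..# -> #   bit 1 = 1  t=0,i=10
  ... -> #   bit 0 = 1  t=0,i=8
  bits 00101111 = 47

47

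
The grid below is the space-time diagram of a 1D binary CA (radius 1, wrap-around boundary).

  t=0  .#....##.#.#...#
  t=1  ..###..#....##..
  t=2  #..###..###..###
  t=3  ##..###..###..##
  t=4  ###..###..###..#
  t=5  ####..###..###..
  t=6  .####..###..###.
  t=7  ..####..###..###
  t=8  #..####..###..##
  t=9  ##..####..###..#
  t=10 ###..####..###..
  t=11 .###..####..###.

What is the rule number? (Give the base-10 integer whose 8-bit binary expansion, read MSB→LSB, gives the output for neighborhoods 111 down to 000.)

209

  [7] ### => #  t=1,i=3
  [6] ##. => #  t=0,i=7
  [5] #.# => .  t=0,i=0
  [4] #.. => #  t=0,i=2
  [3] .## => .  t=0,i=6
  [2] .#. => .  t=0,i=1
  [1] ..# => .  t=0,i=5
  [0] ... => #  t=0,i=3
  bits 11010001 = 209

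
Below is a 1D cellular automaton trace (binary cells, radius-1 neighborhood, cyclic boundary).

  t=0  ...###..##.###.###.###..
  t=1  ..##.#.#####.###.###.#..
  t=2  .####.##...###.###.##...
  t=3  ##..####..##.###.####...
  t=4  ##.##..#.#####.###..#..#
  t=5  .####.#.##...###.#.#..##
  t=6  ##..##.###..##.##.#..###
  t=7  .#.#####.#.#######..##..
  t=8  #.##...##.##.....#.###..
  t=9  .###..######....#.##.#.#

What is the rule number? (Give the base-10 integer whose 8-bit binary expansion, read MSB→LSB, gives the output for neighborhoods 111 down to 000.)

106

  ###|.  b7=0 t=0,i=4
  ##.|#  b6=1 t=0,i=5
  #.#|#  b5=1 t=0,i=10
  #..|.  b4=0 t=0,i=6
  .##|#  b3=1 t=0,i=3
  .#.|.  b2=0 t=1,i=5
  ..#|#  b1=1 t=0,i=2
  ...|.  b0=0 t=0,i=0
  bits 01101010 = 106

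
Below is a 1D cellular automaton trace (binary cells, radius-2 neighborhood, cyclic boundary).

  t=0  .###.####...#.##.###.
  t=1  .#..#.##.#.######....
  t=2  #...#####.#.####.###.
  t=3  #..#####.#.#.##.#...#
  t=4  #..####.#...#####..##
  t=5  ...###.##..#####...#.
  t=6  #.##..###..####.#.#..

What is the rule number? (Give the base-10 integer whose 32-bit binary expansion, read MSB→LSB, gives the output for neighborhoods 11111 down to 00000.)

3444685037

  [31] ##### => #  t=1,i=13
  [30] ####. => #  t=0,i=7
  [29] ###.# => .  t=0,i=3
  [28] ###.. => .  t=0,i=8
  [27] ##.## => #  t=0,i=4
  [26] ##.#. => #  t=1,i=8
  [25] ##..# => .  t=0,i=20
  [24] ##... => #  t=0,i=9
  [23] #.### => .  t=0,i=5
  [22] #.##. => #  t=0,i=14
  [21] #.#.# => .  t=1,i=9
  [20] #.#.. => #  t=2,i=0
  [19] #..## => .  t=0,i=0
  [18] #..#. => .  t=1,i=3
  [17] #...# => .  t=0,i=10
  [16] #.... => #  t=1,i=18
  [15] .#### => #  t=0,i=6
  [14] .###. => .  t=0,i=2
  [13] .##.# => #  t=0,i=15
  [12] .##.. => #  t=3,i=0
  [11] .#.## => #  t=0,i=13
  [10] .#.#. => .  t=3,i=10
  [9] .#..# => .  t=1,i=2
  [8] .#... => .  t=2,i=1
  [7] ..### => #  t=0,i=1
  [6] ..##. => #  t=3,i=20
  [5] ..#.# => #  t=0,i=12
  [4] ..#.. => .  t=1,i=1
  [3] ...## => #  t=2,i=3
  [2] ...#. => #  t=0,i=11
  [1] ....# => .  t=1,i=20
  [0] ..... => #  t=1,i=19
  bits 11001101010100011011100011101101 = 3444685037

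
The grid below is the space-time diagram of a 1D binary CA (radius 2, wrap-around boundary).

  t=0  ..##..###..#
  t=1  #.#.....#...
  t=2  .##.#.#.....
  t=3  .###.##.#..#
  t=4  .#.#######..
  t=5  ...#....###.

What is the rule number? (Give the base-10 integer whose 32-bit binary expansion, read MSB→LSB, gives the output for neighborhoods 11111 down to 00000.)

2110858818

  nb #####: next=.  (t=4,i=5, bit31=0)
  nb ####.: next=#  (t=4,i=8, bit30=1)
  nb ###.#: next=#  (t=3,i=3, bit29=1)
  nb ###..: next=#  (t=0,i=8, bit28=1)
  nb ##.##: next=#  (t=3,i=4, bit27=1)
  nb ##.#.: next=#  (t=2,i=3, bit26=1)
  nb ##..#: next=.  (t=0,i=4, bit25=0)
  nb ##...: next=#  (t=4,i=10, bit24=1)
  nb #.###: next=#  (t=3,i=1, bit23=1)
  nb #.##.: next=#  (t=3,i=5, bit22=1)
  nb #.#.#: next=.  (t=2,i=4, bit21=0)
  nb #.#..: next=#  (t=1,i=2, bit20=1)
  nb #..##: next=.  (t=0,i=1, bit19=0)
  nb #..#.: next=.  (t=0,i=10, bit18=0)
  nb #...#: next=.  (t=1,i=10, bit17=0)
  nb #....: next=#  (t=1,i=4, bit16=1)
  nb .####: next=.  (t=4,i=4, bit15=0)
  nb .###.: next=.  (t=0,i=7, bit14=0)
  nb .##.#: next=#  (t=2,i=2, bit13=1)
  nb .##..: next=.  (t=0,i=3, bit12=0)
  nb .#.##: next=.  (t=3,i=0, bit11=0)
  nb .#.#.: next=#  (t=1,i=1, bit10=1)
  nb .#..#: next=#  (t=0,i=0, bit9=1)
  nb .#...: next=.  (t=1,i=3, bit8=0)
  nb ..###: next=.  (t=0,i=6, bit7=0)
  nb ..##.: next=#  (t=0,i=2, bit6=1)
  nb ..#.#: next=.  (t=1,i=0, bit5=0)
  nb ..#..: next=.  (t=0,i=11, bit4=0)
  nb ...##: next=.  (t=2,i=0, bit3=0)
  nb ...#.: next=.  (t=1,i=7, bit2=0)
  nb ....#: next=#  (t=1,i=6, bit1=1)
  nb .....: next=.  (t=1,i=5, bit0=0)
  bits 01111101110100010010011001000010 = 2110858818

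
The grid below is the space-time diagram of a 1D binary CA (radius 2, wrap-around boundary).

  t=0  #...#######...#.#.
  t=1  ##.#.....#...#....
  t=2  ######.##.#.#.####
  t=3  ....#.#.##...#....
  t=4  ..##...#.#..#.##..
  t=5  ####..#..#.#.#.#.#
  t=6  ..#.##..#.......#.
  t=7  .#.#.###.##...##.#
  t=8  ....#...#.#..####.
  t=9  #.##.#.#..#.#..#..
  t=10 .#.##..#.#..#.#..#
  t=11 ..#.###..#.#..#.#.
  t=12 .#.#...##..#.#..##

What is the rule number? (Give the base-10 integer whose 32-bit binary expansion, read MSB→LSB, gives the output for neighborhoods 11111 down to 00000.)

  ##### -> .   bit 31 = 0  t=0,i=6
  ####. -> #   bit 30 = 1  t=0,i=9
  ###.# -> .   bit 29 = 0  t=2,i=5
  ###.. -> .   bit 28 = 0  t=0,i=10
  ##.## -> #   bit 27 = 1  t=2,i=6
  ##.#. -> #   bit 26 = 1  t=1,i=2
  ##..# -> #   bit 25 = 1  t=5,i=4
  ##... -> .   bit 24 = 0  t=0,i=11
  #.### -> .   bit 23 = 0  t=2,i=14
  #.##. -> .   bit 22 = 0  t=2,i=7
  #.#.# -> .   bit 21 = 0  t=0,i=16
  #.#.. -> #   bit 20 = 1  t=0,i=0
  #..## -> #   bit 19 = 1  t=8,i=12
  #..#. -> #   bit 18 = 1  t=4,i=11
  #...# -> .   bit 17 = 0  t=0,i=2
  #.... -> #   bit 16 = 1  t=1,i=5
  .#### -> .   bit 15 = 0  t=0,i=5
  .###. -> .   bit 14 = 0  t=7,i=6
  .##.# -> #   bit 13 = 1  t=1,i=1
  .##.. -> #   bit 12 = 1  t=3,i=9
  .#.## -> #   bit 11 = 1  t=2,i=13
  .#.#. -> .   bit 10 = 0  t=0,i=15
  .#..# -> .   bit 9 = 0  t=4,i=10
  .#... -> #   bit 8 = 1  t=0,i=1
  ..### -> .   bit 7 = 0  t=0,i=4
  ..##. -> #   bit 6 = 1  t=1,i=0
  ..#.# -> .   bit 5 = 0  t=0,i=14
  ..#.. -> .   bit 4 = 0  t=1,i=9
  ...## -> #   bit 3 = 1  t=0,i=3
  ...#. -> #   bit 2 = 1  t=0,i=13
  ....# -> #   bit 1 = 1  t=1,i=7
  ..... -> .   bit 0 = 0  t=1,i=6
  bits 01001110000111010011100101001110 = 1310538062

1310538062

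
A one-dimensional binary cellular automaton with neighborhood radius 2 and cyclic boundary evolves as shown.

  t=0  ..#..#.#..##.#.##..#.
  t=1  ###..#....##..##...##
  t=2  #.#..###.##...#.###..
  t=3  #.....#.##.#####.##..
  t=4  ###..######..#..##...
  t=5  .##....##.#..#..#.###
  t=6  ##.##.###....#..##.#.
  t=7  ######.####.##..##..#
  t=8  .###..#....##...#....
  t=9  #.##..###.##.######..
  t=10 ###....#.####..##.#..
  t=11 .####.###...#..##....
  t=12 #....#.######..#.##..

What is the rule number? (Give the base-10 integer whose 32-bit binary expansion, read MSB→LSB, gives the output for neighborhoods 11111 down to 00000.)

2571331964

  #####|#  b31=1 t=1,i=0
  ####.|.  b30=0 t=1,i=1
  ###.#|.  b29=0 t=2,i=7
  ###..|#  b28=1 t=1,i=2
  ##.##|#  b27=1 t=2,i=8
  ##.#.|.  b26=0 t=0,i=12
  ##..#|.  b25=0 t=0,i=17
  ##...|#  b24=1 t=1,i=16
  #.###|.  b23=0 t=2,i=16
  #.##.|#  b22=1 t=0,i=15
  #.#.#|.  b21=0 t=0,i=13
  #.#..|.  b20=0 t=0,i=7
  #..##|.  b19=0 t=0,i=9
  #..#.|.  b18=0 t=0,i=4
  #...#|#  b17=1 t=0,i=0
  #....|#  b16=1 t=1,i=7
  .####|.  b15=0 t=1,i=20
  .###.|#  b14=1 t=2,i=6
  .##.#|#  b13=1 t=0,i=11
  .##..|.  b12=0 t=0,i=16
  .#.##|#  b11=1 t=0,i=14
  .#.#.|.  b10=0 t=0,i=6
  .#..#|.  b9=0 t=0,i=3
  .#...|#  b8=1 t=0,i=20
  ..###|.  b7=0 t=1,i=19
  ..##.|#  b6=1 t=0,i=10
  ..#.#|#  b5=1 t=0,i=5
  ..#..|#  b4=1 t=0,i=2
  ...##|#  b3=1 t=1,i=9
  ...#.|#  b2=1 t=0,i=1
  ....#|.  b1=0 t=1,i=8
  .....|.  b0=0 t=3,i=3
  bits 10011001010000110110100101111100 = 2571331964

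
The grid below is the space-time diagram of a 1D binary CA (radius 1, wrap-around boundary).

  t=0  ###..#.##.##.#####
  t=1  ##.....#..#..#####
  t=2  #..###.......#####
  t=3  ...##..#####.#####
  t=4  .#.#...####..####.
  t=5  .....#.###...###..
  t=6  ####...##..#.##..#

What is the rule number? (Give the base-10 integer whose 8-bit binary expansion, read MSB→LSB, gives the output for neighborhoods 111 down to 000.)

137

  ###|#  b7=1 t=0,i=0
  ##.|.  b6=0 t=0,i=2
  #.#|.  b5=0 t=0,i=6
  #..|.  b4=0 t=0,i=3
  .##|#  b3=1 t=0,i=7
  .#.|.  b2=0 t=0,i=5
  ..#|.  b1=0 t=0,i=4
  ...|#  b0=1 t=1,i=3
  bits 10001001 = 137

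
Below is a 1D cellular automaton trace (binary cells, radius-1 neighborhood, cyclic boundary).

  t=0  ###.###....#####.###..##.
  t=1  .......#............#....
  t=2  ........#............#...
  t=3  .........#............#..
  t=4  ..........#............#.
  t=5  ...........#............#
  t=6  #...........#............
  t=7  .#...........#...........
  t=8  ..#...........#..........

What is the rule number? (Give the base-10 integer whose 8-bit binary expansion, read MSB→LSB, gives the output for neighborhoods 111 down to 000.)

  [7] ### => .  t=0,i=1
  [6] ##. => .  t=0,i=2
  [5] #.# => .  t=0,i=3
  [4] #.. => #  t=0,i=7
  [3] .## => .  t=0,i=0
  [2] .#. => .  t=1,i=7
  [1] ..# => .  t=0,i=10
  [0] ... => .  t=0,i=8
  bits 00010000 = 16

16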